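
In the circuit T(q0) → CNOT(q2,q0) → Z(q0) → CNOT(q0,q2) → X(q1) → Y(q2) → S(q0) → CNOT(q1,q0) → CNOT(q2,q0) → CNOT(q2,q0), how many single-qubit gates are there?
5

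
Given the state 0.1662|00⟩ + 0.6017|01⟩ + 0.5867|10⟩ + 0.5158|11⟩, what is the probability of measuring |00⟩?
0.02762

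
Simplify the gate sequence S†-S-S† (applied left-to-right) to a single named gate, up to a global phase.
S†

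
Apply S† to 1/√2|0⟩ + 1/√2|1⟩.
1/√2|0⟩ - (1/√2)i|1⟩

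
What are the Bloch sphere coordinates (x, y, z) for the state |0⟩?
(0, 0, 1)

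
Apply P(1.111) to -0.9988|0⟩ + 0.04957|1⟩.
-0.9988|0⟩ + (0.022 + 0.04442i)|1⟩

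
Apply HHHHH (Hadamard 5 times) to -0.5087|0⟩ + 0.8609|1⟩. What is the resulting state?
0.249|0⟩ - 0.9685|1⟩

H² = I, so H^5 = H: a single Hadamard. With (a, b) = (-0.5087, 0.8609), H gives ((a + b)/√2, (a − b)/√2) = (0.249, -0.9685).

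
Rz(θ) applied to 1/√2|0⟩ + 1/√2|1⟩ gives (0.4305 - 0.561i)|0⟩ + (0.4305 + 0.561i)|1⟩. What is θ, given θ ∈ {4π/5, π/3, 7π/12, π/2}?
7π/12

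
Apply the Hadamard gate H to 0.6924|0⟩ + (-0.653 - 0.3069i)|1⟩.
(0.02786 - 0.217i)|0⟩ + (0.9513 + 0.217i)|1⟩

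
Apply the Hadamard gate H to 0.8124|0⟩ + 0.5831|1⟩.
0.9868|0⟩ + 0.1621|1⟩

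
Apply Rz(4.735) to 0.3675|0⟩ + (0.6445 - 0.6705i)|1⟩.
(-0.2628 - 0.2569i)|0⟩ + (0.007871 + 0.93i)|1⟩

Rz(4.735) = [[e^(−iθ/2), 0], [0, e^(iθ/2)]] with e^(±iθ/2) = cos(θ/2) ± i·sin(θ/2); θ = 4.735, cos(θ/2) ≈ -0.715056, sin(θ/2) ≈ 0.699068.
With a = amp(|0⟩) = 0.3675 and b = amp(|1⟩) = (0.6445 - 0.6705i):
new amp(|0⟩) = (-0.715056 - 0.699068i)·a = (-0.2628 - 0.2569i)
new amp(|1⟩) = (-0.715056 + 0.699068i)·b = (0.007871 + 0.93i)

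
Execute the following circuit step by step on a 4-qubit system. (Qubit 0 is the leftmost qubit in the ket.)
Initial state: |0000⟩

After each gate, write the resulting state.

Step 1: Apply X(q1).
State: |0100⟩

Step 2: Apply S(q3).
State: |0100⟩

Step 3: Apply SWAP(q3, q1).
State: |0001⟩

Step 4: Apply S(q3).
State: i|0001⟩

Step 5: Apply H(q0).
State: (1/√2)i|0001⟩ + (1/√2)i|1001⟩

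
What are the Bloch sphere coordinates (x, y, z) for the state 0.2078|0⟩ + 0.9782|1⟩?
(0.4065, 0, -0.9137)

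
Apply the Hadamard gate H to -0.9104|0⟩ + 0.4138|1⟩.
-0.3511|0⟩ - 0.9364|1⟩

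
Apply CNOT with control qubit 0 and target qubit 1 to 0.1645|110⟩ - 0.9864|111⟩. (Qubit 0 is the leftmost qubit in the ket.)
0.1645|100⟩ - 0.9864|101⟩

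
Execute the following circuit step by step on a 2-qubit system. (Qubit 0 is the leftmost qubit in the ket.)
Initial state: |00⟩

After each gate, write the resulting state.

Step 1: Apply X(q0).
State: |10⟩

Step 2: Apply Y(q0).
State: -i|00⟩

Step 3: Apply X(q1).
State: -i|01⟩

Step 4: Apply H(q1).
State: -(1/√2)i|00⟩ + (1/√2)i|01⟩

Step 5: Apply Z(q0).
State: -(1/√2)i|00⟩ + (1/√2)i|01⟩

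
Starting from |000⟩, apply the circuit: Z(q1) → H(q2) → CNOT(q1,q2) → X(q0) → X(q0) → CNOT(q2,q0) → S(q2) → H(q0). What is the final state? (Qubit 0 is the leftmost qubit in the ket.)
1/2|000⟩ + (1/2)i|001⟩ + 1/2|100⟩ - (1/2)i|101⟩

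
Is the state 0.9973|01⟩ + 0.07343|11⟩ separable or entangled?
Separable

Writing the state as a|00⟩ + b|01⟩ + c|10⟩ + d|11⟩, it is a product state iff ad − bc = 0.
Here (a, b, c, d) = (0, 0.9973, 0, 0.07343): ad − bc = (0)(0.07343) − (0.9973)(0) = 0, so the state is separable.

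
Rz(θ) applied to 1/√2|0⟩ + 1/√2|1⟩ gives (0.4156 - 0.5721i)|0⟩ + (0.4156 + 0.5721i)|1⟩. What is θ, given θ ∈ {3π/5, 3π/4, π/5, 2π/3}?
3π/5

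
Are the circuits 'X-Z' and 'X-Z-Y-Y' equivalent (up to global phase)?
Yes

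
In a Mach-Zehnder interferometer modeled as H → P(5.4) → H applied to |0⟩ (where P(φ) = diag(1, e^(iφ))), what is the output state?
(0.8173 - 0.3864i)|0⟩ + (0.1827 + 0.3864i)|1⟩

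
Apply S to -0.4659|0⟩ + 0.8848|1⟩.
-0.4659|0⟩ + 0.8848i|1⟩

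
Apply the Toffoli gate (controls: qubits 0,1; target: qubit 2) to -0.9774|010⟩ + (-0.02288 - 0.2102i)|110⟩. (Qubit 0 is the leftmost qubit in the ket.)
-0.9774|010⟩ + (-0.02288 - 0.2102i)|111⟩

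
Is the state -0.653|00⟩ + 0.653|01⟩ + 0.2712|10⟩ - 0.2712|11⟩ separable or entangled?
Separable

Writing the state as a|00⟩ + b|01⟩ + c|10⟩ + d|11⟩, it is a product state iff ad − bc = 0.
Here (a, b, c, d) = (-0.653, 0.653, 0.2712, -0.2712): ad − bc = (-0.653)(-0.2712) − (0.653)(0.2712) = 0, so the state is separable.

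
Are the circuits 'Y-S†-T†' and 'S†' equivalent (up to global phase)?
No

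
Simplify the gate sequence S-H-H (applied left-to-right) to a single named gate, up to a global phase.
S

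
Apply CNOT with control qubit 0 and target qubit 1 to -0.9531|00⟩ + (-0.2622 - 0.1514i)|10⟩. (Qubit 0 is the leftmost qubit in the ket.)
-0.9531|00⟩ + (-0.2622 - 0.1514i)|11⟩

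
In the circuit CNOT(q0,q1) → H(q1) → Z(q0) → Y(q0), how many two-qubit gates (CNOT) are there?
1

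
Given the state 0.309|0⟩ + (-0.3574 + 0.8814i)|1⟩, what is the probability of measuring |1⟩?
0.9046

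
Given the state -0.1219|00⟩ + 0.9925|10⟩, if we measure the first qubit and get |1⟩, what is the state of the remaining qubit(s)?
|0⟩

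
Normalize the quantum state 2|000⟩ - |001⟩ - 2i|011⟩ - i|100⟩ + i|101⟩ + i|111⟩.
1/√3|000⟩ - 0.2887|001⟩ - (1/√3)i|011⟩ - 0.2887i|100⟩ + 0.2887i|101⟩ + 0.2887i|111⟩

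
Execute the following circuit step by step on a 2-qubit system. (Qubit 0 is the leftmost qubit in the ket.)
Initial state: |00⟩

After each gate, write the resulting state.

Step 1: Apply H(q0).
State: 1/√2|00⟩ + 1/√2|10⟩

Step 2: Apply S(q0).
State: 1/√2|00⟩ + (1/√2)i|10⟩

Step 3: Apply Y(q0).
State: 1/√2|00⟩ + (1/√2)i|10⟩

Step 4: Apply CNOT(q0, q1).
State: 1/√2|00⟩ + (1/√2)i|11⟩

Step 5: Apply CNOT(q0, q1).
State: 1/√2|00⟩ + (1/√2)i|10⟩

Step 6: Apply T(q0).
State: 1/√2|00⟩ + (-1/2 + (1/2)i)|10⟩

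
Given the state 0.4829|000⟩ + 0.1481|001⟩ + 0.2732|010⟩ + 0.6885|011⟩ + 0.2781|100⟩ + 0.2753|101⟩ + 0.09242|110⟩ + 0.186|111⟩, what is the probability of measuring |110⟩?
0.008541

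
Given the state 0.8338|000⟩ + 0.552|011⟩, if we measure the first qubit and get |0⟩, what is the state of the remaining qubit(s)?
0.8338|00⟩ + 0.552|11⟩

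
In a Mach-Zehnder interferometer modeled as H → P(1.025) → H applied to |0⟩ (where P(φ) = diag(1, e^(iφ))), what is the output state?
(0.7595 + 0.4274i)|0⟩ + (0.2405 - 0.4274i)|1⟩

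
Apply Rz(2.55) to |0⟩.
(0.2915 - 0.9566i)|0⟩

Rz(2.55) = [[e^(−iθ/2), 0], [0, e^(iθ/2)]] with e^(±iθ/2) = cos(θ/2) ± i·sin(θ/2); θ = 2.55, cos(θ/2) ≈ 0.291502, sin(θ/2) ≈ 0.95657.
With a = amp(|0⟩) = 1 and b = amp(|1⟩) = 0:
new amp(|0⟩) = (0.291502 - 0.95657i)·a = (0.2915 - 0.9566i)
new amp(|1⟩) = (0.291502 + 0.95657i)·b = 0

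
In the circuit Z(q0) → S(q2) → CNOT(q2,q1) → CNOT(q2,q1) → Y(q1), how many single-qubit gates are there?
3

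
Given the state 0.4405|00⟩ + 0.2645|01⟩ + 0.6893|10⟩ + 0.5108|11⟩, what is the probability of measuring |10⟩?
0.4751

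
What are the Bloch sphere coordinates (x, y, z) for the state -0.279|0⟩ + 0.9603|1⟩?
(-0.5358, 0, -0.8443)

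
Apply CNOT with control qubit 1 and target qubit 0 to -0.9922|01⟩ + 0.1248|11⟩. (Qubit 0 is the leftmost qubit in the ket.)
0.1248|01⟩ - 0.9922|11⟩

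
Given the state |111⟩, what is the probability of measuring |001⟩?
0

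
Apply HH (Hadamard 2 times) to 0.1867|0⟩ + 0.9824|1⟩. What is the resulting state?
0.1867|0⟩ + 0.9824|1⟩

H² = I, so an even number of Hadamards cancels: H^2 = I and the state is unchanged.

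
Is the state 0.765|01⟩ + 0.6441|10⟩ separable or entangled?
Entangled

Writing the state as a|00⟩ + b|01⟩ + c|10⟩ + d|11⟩, it is a product state iff ad − bc = 0.
Here (a, b, c, d) = (0, 0.765, 0.6441, 0): ad − bc = (0)(0) − (0.765)(0.6441) = -0.4927 ≠ 0, so the state is entangled.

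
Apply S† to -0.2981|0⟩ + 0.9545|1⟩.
-0.2981|0⟩ - 0.9545i|1⟩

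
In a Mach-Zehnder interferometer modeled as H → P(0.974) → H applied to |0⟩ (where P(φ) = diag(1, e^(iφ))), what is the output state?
(0.781 + 0.4136i)|0⟩ + (0.219 - 0.4136i)|1⟩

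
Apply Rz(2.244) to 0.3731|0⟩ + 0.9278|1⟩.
(0.1619 - 0.3362i)|0⟩ + (0.4026 + 0.8359i)|1⟩

Rz(2.244) = [[e^(−iθ/2), 0], [0, e^(iθ/2)]] with e^(±iθ/2) = cos(θ/2) ± i·sin(θ/2); θ = 2.244, cos(θ/2) ≈ 0.433881, sin(θ/2) ≈ 0.90097.
With a = amp(|0⟩) = 0.3731 and b = amp(|1⟩) = 0.9278:
new amp(|0⟩) = (0.433881 - 0.90097i)·a = (0.1619 - 0.3362i)
new amp(|1⟩) = (0.433881 + 0.90097i)·b = (0.4026 + 0.8359i)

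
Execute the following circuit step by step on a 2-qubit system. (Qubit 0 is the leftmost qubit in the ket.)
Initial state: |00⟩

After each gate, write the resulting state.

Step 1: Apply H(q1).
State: 1/√2|00⟩ + 1/√2|01⟩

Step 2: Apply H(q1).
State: |00⟩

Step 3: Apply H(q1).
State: 1/√2|00⟩ + 1/√2|01⟩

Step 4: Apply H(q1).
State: |00⟩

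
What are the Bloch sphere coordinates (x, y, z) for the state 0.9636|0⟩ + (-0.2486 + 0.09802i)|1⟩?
(-0.4791, 0.1889, 0.8571)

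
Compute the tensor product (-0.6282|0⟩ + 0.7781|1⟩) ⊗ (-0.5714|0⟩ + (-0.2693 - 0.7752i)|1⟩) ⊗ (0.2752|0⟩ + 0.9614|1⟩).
0.09878|000⟩ + 0.3451|001⟩ + (0.04656 + 0.134i)|010⟩ + (0.1626 + 0.4682i)|011⟩ - 0.1224|100⟩ - 0.4274|101⟩ + (-0.05767 - 0.166i)|110⟩ + (-0.2015 - 0.5799i)|111⟩

amp(|b₁b₂…⟩) = product of the factor amplitudes for bits b₁, b₂, …; only kets whose every factor amplitude is nonzero survive.
|000⟩: (-0.6282)(-0.5714)(0.2752) = 0.09878
|001⟩: (-0.6282)(-0.5714)(0.9614) = 0.3451
|010⟩: (-0.6282)(-0.2693 - 0.7752i)(0.2752) = (0.04656 + 0.134i)
|011⟩: (-0.6282)(-0.2693 - 0.7752i)(0.9614) = (0.1626 + 0.4682i)
|100⟩: (0.7781)(-0.5714)(0.2752) = -0.1224
|101⟩: (0.7781)(-0.5714)(0.9614) = -0.4274
|110⟩: (0.7781)(-0.2693 - 0.7752i)(0.2752) = (-0.05767 - 0.166i)
|111⟩: (0.7781)(-0.2693 - 0.7752i)(0.9614) = (-0.2015 - 0.5799i)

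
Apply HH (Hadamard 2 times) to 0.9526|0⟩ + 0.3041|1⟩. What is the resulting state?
0.9526|0⟩ + 0.3041|1⟩

H² = I, so an even number of Hadamards cancels: H^2 = I and the state is unchanged.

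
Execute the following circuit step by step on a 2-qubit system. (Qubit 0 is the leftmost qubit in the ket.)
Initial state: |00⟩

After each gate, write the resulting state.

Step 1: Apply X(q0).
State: |10⟩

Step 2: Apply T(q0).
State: (1/√2 + (1/√2)i)|10⟩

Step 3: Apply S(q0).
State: (-1/√2 + (1/√2)i)|10⟩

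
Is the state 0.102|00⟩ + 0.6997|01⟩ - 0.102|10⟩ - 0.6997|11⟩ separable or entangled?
Separable

Writing the state as a|00⟩ + b|01⟩ + c|10⟩ + d|11⟩, it is a product state iff ad − bc = 0.
Here (a, b, c, d) = (0.102, 0.6997, -0.102, -0.6997): ad − bc = (0.102)(-0.6997) − (0.6997)(-0.102) = 0, so the state is separable.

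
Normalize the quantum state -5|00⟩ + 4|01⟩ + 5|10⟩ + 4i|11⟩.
-0.5522|00⟩ + 0.4417|01⟩ + 0.5522|10⟩ + 0.4417i|11⟩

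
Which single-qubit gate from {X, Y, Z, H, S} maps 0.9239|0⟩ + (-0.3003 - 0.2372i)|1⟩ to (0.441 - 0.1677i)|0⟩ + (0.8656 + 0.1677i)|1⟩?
H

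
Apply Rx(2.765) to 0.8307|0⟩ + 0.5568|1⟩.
(0.1555 - 0.547i)|0⟩ + (0.1042 - 0.816i)|1⟩

Rx(2.765) = [[cos(θ/2), −i·sin(θ/2)], [−i·sin(θ/2), cos(θ/2)]]; θ = 2.765, cos(θ/2) ≈ 0.187186, sin(θ/2) ≈ 0.982325.
With a = amp(|0⟩) = 0.8307 and b = amp(|1⟩) = 0.5568:
new amp(|0⟩) = (0.187186)·a + (-0.982325i)·b = (0.1555 - 0.547i)
new amp(|1⟩) = (-0.982325i)·a + (0.187186)·b = (0.1042 - 0.816i)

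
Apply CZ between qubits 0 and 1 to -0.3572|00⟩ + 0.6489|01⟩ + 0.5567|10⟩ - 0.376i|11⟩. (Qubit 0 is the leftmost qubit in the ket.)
-0.3572|00⟩ + 0.6489|01⟩ + 0.5567|10⟩ + 0.376i|11⟩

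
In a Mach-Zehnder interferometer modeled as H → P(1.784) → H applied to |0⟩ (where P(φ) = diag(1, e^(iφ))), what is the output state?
(0.3942 + 0.4887i)|0⟩ + (0.6058 - 0.4887i)|1⟩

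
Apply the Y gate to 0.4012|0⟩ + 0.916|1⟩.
-0.916i|0⟩ + 0.4012i|1⟩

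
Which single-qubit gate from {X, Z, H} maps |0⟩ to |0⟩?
Z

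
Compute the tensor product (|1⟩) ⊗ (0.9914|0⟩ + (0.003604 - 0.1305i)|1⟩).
0.9914|10⟩ + (0.003604 - 0.1305i)|11⟩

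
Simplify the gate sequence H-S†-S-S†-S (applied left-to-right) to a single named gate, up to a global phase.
H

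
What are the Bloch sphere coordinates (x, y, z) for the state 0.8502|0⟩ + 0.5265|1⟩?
(0.8953, 0, 0.4456)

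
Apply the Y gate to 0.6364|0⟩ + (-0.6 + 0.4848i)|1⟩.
(0.4848 + 0.6i)|0⟩ + 0.6364i|1⟩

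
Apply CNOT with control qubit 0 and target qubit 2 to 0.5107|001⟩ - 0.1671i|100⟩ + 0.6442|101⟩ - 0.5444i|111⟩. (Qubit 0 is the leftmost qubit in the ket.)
0.5107|001⟩ + 0.6442|100⟩ - 0.1671i|101⟩ - 0.5444i|110⟩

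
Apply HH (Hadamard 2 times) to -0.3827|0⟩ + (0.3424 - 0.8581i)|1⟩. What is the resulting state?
-0.3827|0⟩ + (0.3424 - 0.8581i)|1⟩

H² = I, so an even number of Hadamards cancels: H^2 = I and the state is unchanged.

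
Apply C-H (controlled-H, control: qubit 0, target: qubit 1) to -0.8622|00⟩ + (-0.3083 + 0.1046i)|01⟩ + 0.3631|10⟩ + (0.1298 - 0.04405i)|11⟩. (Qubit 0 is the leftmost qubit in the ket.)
-0.8622|00⟩ + (-0.3083 + 0.1046i)|01⟩ + (0.3485 - 0.03115i)|10⟩ + (0.165 + 0.03115i)|11⟩

C-H leaves the control-|0⟩ kets |00⟩, |01⟩ unchanged and applies H to qubit 1 on the control-|1⟩ pair (|10⟩, |11⟩).
H = [[1/√2, 1/√2], [1/√2, -1/√2]].
With a = amp(|10⟩) = 0.3631 and b = amp(|11⟩) = (0.1298 - 0.04405i):
new amp(|10⟩) = (1/√2)·a + (1/√2)·b = (0.3485 - 0.03115i)
new amp(|11⟩) = (1/√2)·a + (-1/√2)·b = (0.165 + 0.03115i)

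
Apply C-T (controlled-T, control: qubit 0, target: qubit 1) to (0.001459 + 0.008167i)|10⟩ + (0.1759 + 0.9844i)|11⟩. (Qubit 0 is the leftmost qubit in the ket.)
(0.001459 + 0.008167i)|10⟩ + (-0.5717 + 0.8205i)|11⟩

C-T leaves the control-|0⟩ kets |00⟩, |01⟩ unchanged and applies T to qubit 1 on the control-|1⟩ pair (|10⟩, |11⟩).
T = [[1, 0], [0, (1/√2 + (1/√2)i)]].
With a = amp(|10⟩) = (0.001459 + 0.008167i) and b = amp(|11⟩) = (0.1759 + 0.9844i):
new amp(|10⟩) = (1)·a = (0.001459 + 0.008167i)
new amp(|11⟩) = (1/√2 + (1/√2)i)·b = (-0.5717 + 0.8205i)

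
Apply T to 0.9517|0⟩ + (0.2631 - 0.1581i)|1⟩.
0.9517|0⟩ + (0.2978 + 0.07425i)|1⟩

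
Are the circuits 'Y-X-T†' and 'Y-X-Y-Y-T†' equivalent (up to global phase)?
Yes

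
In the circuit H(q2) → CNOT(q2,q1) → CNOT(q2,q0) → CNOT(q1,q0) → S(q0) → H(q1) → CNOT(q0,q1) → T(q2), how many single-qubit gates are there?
4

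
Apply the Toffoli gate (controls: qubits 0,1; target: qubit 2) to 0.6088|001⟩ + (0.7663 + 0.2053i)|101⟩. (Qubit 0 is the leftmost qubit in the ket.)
0.6088|001⟩ + (0.7663 + 0.2053i)|101⟩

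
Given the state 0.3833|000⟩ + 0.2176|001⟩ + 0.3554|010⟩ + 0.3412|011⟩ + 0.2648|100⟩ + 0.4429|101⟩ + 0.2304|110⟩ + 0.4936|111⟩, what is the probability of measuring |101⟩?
0.1962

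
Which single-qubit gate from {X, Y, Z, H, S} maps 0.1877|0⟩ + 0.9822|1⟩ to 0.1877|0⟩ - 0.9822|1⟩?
Z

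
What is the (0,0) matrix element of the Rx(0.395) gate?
0.9806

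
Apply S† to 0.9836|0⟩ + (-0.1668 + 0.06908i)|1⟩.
0.9836|0⟩ + (0.06908 + 0.1668i)|1⟩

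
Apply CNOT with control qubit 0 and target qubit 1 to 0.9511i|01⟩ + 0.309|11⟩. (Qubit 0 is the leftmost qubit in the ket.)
0.9511i|01⟩ + 0.309|10⟩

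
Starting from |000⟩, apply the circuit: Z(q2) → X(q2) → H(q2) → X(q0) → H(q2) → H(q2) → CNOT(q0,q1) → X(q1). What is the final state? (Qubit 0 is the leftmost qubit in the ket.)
1/√2|100⟩ - 1/√2|101⟩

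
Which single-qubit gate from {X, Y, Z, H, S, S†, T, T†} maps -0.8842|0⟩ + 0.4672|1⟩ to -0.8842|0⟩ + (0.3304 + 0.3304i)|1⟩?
T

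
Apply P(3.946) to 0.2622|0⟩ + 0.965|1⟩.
0.2622|0⟩ + (-0.6693 - 0.6952i)|1⟩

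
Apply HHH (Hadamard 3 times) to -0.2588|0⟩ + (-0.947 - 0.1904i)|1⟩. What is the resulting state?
(-0.8526 - 0.1346i)|0⟩ + (0.4866 + 0.1346i)|1⟩

H² = I, so H^3 = H: a single Hadamard. With (a, b) = (-0.2588, (-0.947 - 0.1904i)), H gives ((a + b)/√2, (a − b)/√2) = ((-0.8526 - 0.1346i), (0.4866 + 0.1346i)).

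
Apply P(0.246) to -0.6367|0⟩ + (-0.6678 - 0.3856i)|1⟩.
-0.6367|0⟩ + (-0.5538 - 0.5366i)|1⟩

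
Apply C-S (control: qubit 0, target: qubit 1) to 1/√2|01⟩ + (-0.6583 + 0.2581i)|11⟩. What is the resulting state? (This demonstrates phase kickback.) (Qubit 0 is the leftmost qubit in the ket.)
1/√2|01⟩ + (-0.2581 - 0.6583i)|11⟩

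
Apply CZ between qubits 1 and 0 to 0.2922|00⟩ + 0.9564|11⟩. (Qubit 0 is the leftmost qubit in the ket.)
0.2922|00⟩ - 0.9564|11⟩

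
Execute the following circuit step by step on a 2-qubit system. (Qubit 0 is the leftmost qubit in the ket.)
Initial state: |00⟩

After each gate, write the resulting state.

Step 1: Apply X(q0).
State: |10⟩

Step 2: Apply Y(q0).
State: -i|00⟩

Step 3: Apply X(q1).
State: -i|01⟩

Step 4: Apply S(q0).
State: -i|01⟩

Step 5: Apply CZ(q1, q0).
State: -i|01⟩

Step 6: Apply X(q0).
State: -i|11⟩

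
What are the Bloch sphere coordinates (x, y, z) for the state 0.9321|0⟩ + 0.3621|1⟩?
(0.675, 0, 0.7377)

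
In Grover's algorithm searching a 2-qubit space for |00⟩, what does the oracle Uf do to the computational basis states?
Uf|x⟩ = -|x⟩ if x = 00, else |x⟩ (phase flip on target)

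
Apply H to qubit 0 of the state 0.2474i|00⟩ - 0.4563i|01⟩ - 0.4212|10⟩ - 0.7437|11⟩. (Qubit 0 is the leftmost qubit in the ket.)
(-0.2978 + 0.1749i)|00⟩ + (-0.5259 - 0.3227i)|01⟩ + (0.2978 + 0.1749i)|10⟩ + (0.5259 - 0.3227i)|11⟩

H on qubit 0 mixes each pair of kets that differ only in qubit 0: amplitudes (a, b) of (|…0…⟩, |…1…⟩) become ((a + b)/√2, (a − b)/√2). Kets absent from the input have amplitude 0.
(|00⟩, |10⟩): (a, b) = (0.2474i, -0.4212) → ((-0.2978 + 0.1749i), (0.2978 + 0.1749i))
(|01⟩, |11⟩): (a, b) = (-0.4563i, -0.7437) → ((-0.5259 - 0.3227i), (0.5259 - 0.3227i))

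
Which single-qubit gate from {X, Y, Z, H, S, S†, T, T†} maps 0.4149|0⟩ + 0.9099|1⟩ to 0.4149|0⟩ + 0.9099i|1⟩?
S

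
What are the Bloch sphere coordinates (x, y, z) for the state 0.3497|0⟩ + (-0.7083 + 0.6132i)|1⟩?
(-0.4954, 0.4289, -0.7554)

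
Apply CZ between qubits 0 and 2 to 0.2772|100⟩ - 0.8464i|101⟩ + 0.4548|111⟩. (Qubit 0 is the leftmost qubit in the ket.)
0.2772|100⟩ + 0.8464i|101⟩ - 0.4548|111⟩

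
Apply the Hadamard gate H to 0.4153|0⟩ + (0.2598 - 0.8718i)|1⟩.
(0.4774 - 0.6165i)|0⟩ + (0.11 + 0.6165i)|1⟩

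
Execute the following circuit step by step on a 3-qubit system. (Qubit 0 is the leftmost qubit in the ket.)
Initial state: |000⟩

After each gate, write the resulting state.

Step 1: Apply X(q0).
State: |100⟩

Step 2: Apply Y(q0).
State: -i|000⟩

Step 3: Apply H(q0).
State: -(1/√2)i|000⟩ - (1/√2)i|100⟩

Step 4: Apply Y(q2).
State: 1/√2|001⟩ + 1/√2|101⟩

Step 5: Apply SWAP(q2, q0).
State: 1/√2|100⟩ + 1/√2|101⟩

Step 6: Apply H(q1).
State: 1/2|100⟩ + 1/2|101⟩ + 1/2|110⟩ + 1/2|111⟩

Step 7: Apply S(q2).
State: 1/2|100⟩ + (1/2)i|101⟩ + 1/2|110⟩ + (1/2)i|111⟩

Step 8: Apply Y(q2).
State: 1/2|100⟩ + (1/2)i|101⟩ + 1/2|110⟩ + (1/2)i|111⟩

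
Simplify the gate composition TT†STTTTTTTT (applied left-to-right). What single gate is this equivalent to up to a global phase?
S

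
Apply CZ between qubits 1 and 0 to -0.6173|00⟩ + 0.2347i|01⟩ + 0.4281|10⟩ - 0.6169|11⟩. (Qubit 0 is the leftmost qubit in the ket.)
-0.6173|00⟩ + 0.2347i|01⟩ + 0.4281|10⟩ + 0.6169|11⟩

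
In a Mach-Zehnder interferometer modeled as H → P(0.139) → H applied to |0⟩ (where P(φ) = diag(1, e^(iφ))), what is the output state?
(0.9952 + 0.06928i)|0⟩ + (0.004822 - 0.06928i)|1⟩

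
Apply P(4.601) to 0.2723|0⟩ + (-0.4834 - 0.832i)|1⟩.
0.2723|0⟩ + (-0.7731 + 0.5729i)|1⟩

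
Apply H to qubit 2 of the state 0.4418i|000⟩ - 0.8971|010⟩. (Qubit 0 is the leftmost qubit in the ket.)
0.3124i|000⟩ + 0.3124i|001⟩ - 0.6343|010⟩ - 0.6343|011⟩

H on qubit 2 mixes each pair of kets that differ only in qubit 2: amplitudes (a, b) of (|…0…⟩, |…1…⟩) become ((a + b)/√2, (a − b)/√2). Kets absent from the input have amplitude 0.
(|000⟩, |001⟩): (a, b) = (0.4418i, 0) → (0.3124i, 0.3124i)
(|010⟩, |011⟩): (a, b) = (-0.8971, 0) → (-0.6343, -0.6343)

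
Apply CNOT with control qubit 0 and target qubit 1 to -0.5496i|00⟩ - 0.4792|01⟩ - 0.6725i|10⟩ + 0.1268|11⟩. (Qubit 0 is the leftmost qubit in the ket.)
-0.5496i|00⟩ - 0.4792|01⟩ + 0.1268|10⟩ - 0.6725i|11⟩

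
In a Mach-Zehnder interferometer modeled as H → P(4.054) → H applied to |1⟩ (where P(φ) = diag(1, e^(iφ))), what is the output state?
(0.8059 + 0.3955i)|0⟩ + (0.1941 - 0.3955i)|1⟩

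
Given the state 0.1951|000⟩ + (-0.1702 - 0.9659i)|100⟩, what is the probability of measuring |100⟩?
0.9619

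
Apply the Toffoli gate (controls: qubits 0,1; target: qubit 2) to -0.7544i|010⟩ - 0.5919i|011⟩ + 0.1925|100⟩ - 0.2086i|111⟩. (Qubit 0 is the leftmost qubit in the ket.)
-0.7544i|010⟩ - 0.5919i|011⟩ + 0.1925|100⟩ - 0.2086i|110⟩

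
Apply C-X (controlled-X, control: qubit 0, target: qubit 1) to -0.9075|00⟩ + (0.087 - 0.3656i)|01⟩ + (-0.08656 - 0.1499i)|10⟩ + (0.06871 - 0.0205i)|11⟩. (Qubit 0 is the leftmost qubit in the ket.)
-0.9075|00⟩ + (0.087 - 0.3656i)|01⟩ + (0.06871 - 0.0205i)|10⟩ + (-0.08656 - 0.1499i)|11⟩

C-X leaves the control-|0⟩ kets |00⟩, |01⟩ unchanged and applies X to qubit 1 on the control-|1⟩ pair (|10⟩, |11⟩).
X = [[0, 1], [1, 0]].
With a = amp(|10⟩) = (-0.08656 - 0.1499i) and b = amp(|11⟩) = (0.06871 - 0.0205i):
new amp(|10⟩) = (1)·b = (0.06871 - 0.0205i)
new amp(|11⟩) = (1)·a = (-0.08656 - 0.1499i)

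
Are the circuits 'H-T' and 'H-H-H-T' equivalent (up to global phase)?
Yes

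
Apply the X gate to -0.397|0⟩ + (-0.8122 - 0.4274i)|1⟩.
(-0.8122 - 0.4274i)|0⟩ - 0.397|1⟩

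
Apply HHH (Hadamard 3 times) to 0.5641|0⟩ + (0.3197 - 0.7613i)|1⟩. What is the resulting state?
(0.6249 - 0.5383i)|0⟩ + (0.1728 + 0.5383i)|1⟩

H² = I, so H^3 = H: a single Hadamard. With (a, b) = (0.5641, (0.3197 - 0.7613i)), H gives ((a + b)/√2, (a − b)/√2) = ((0.6249 - 0.5383i), (0.1728 + 0.5383i)).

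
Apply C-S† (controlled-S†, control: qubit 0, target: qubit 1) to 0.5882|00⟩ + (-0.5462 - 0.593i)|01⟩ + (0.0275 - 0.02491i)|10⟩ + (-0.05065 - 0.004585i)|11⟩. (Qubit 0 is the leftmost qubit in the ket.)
0.5882|00⟩ + (-0.5462 - 0.593i)|01⟩ + (0.0275 - 0.02491i)|10⟩ + (-0.004585 + 0.05065i)|11⟩

C-S† leaves the control-|0⟩ kets |00⟩, |01⟩ unchanged and applies S† to qubit 1 on the control-|1⟩ pair (|10⟩, |11⟩).
S† = [[1, 0], [0, -i]].
With a = amp(|10⟩) = (0.0275 - 0.02491i) and b = amp(|11⟩) = (-0.05065 - 0.004585i):
new amp(|10⟩) = (1)·a = (0.0275 - 0.02491i)
new amp(|11⟩) = (-i)·b = (-0.004585 + 0.05065i)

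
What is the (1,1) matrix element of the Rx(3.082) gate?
0.02979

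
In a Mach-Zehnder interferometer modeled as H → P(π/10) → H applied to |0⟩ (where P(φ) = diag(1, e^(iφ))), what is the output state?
(0.9755 + 0.1545i)|0⟩ + (0.02447 - 0.1545i)|1⟩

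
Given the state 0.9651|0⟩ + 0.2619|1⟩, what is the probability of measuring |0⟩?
0.9314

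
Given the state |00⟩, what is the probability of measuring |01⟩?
0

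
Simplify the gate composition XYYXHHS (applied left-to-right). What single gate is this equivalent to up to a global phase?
S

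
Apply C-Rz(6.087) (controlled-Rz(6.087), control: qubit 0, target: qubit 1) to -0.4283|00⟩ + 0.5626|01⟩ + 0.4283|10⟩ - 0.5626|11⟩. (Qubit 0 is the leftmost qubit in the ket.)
-0.4283|00⟩ + 0.5626|01⟩ + (-0.4262 - 0.04195i)|10⟩ + (0.5599 - 0.0551i)|11⟩

C-Rz(6.087) leaves the control-|0⟩ kets |00⟩, |01⟩ unchanged and applies Rz(6.087) to qubit 1 on the control-|1⟩ pair (|10⟩, |11⟩).
Rz(6.087) = [[e^(−iθ/2), 0], [0, e^(iθ/2)]] with e^(±iθ/2) = cos(θ/2) ± i·sin(θ/2); θ = 6.087, cos(θ/2) ≈ -0.995193, sin(θ/2) ≈ 0.0979354.
With a = amp(|10⟩) = 0.4283 and b = amp(|11⟩) = -0.5626:
new amp(|10⟩) = (-0.995193 - 0.0979354i)·a = (-0.4262 - 0.04195i)
new amp(|11⟩) = (-0.995193 + 0.0979354i)·b = (0.5599 - 0.0551i)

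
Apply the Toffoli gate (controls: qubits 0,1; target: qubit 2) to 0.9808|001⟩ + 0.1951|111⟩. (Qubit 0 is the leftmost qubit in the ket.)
0.9808|001⟩ + 0.1951|110⟩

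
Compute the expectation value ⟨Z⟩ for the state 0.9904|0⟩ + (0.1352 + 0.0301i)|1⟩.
0.9617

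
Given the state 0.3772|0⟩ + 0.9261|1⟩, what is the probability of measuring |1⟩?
0.8577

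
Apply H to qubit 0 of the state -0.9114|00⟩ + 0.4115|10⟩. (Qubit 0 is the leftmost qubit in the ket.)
-0.3535|00⟩ - 0.9354|10⟩

H on qubit 0 mixes each pair of kets that differ only in qubit 0: amplitudes (a, b) of (|…0…⟩, |…1…⟩) become ((a + b)/√2, (a − b)/√2). Kets absent from the input have amplitude 0.
(|00⟩, |10⟩): (a, b) = (-0.9114, 0.4115) → (-0.3535, -0.9354)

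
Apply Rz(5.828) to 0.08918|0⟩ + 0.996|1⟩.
(-0.08688 - 0.02012i)|0⟩ + (-0.9703 + 0.2247i)|1⟩

Rz(5.828) = [[e^(−iθ/2), 0], [0, e^(iθ/2)]] with e^(±iθ/2) = cos(θ/2) ± i·sin(θ/2); θ = 5.828, cos(θ/2) ≈ -0.974212, sin(θ/2) ≈ 0.225633.
With a = amp(|0⟩) = 0.08918 and b = amp(|1⟩) = 0.996:
new amp(|0⟩) = (-0.974212 - 0.225633i)·a = (-0.08688 - 0.02012i)
new amp(|1⟩) = (-0.974212 + 0.225633i)·b = (-0.9703 + 0.2247i)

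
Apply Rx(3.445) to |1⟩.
-0.9885i|0⟩ - 0.1511|1⟩

Rx(3.445) = [[cos(θ/2), −i·sin(θ/2)], [−i·sin(θ/2), cos(θ/2)]]; θ = 3.445, cos(θ/2) ≈ -0.151122, sin(θ/2) ≈ 0.988515.
With a = amp(|0⟩) = 0 and b = amp(|1⟩) = 1:
new amp(|0⟩) = (-0.151122)·a + (-0.988515i)·b = -0.9885i
new amp(|1⟩) = (-0.988515i)·a + (-0.151122)·b = -0.1511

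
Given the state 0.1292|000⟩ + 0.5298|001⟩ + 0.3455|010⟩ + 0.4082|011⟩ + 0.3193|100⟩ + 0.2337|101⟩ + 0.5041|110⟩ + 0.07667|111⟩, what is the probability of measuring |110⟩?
0.2541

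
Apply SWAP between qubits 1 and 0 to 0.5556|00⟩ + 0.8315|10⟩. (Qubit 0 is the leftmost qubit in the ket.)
0.5556|00⟩ + 0.8315|01⟩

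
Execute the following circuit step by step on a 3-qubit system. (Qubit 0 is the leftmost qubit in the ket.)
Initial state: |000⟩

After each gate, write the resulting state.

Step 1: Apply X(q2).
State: |001⟩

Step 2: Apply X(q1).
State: |011⟩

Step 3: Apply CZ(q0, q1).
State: |011⟩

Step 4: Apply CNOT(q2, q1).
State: |001⟩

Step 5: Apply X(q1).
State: |011⟩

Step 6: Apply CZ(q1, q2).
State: -|011⟩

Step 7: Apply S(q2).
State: -i|011⟩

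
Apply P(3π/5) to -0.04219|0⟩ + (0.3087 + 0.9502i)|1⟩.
-0.04219|0⟩ + (-0.9991 - 0.0000368i)|1⟩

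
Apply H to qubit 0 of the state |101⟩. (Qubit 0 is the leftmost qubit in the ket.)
1/√2|001⟩ - 1/√2|101⟩

H on qubit 0 mixes each pair of kets that differ only in qubit 0: amplitudes (a, b) of (|…0…⟩, |…1…⟩) become ((a + b)/√2, (a − b)/√2). Kets absent from the input have amplitude 0.
(|001⟩, |101⟩): (a, b) = (0, 1) → (1/√2, -1/√2)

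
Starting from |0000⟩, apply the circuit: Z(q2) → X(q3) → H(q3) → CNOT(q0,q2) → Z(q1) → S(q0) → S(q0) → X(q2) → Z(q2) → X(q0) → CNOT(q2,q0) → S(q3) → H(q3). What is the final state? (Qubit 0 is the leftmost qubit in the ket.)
(-1/2 + (1/2)i)|0010⟩ + (-1/2 - (1/2)i)|0011⟩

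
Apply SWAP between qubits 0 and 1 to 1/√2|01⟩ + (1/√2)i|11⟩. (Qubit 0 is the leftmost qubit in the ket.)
1/√2|10⟩ + (1/√2)i|11⟩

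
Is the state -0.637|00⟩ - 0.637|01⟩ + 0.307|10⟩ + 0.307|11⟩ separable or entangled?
Separable

Writing the state as a|00⟩ + b|01⟩ + c|10⟩ + d|11⟩, it is a product state iff ad − bc = 0.
Here (a, b, c, d) = (-0.637, -0.637, 0.307, 0.307): ad − bc = (-0.637)(0.307) − (-0.637)(0.307) = 0, so the state is separable.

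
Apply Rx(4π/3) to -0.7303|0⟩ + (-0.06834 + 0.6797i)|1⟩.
(0.9538 + 0.05918i)|0⟩ + (0.03417 + 0.2926i)|1⟩

Rx(4π/3) = [[cos(θ/2), −i·sin(θ/2)], [−i·sin(θ/2), cos(θ/2)]]; θ = 4π/3, cos(θ/2) ≈ -0.5, sin(θ/2) ≈ 0.866025.
With a = amp(|0⟩) = -0.7303 and b = amp(|1⟩) = (-0.06834 + 0.6797i):
new amp(|0⟩) = (-0.5)·a + (-0.866025i)·b = (0.9538 + 0.05918i)
new amp(|1⟩) = (-0.866025i)·a + (-0.5)·b = (0.03417 + 0.2926i)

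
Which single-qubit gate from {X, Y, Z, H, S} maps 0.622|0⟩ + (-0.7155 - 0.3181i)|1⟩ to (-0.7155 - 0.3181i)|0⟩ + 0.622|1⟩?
X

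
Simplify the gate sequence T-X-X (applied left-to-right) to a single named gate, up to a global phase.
T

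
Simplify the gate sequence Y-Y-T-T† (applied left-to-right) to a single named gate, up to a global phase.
I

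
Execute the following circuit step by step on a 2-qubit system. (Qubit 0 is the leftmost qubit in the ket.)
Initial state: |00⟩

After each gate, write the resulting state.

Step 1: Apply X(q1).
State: |01⟩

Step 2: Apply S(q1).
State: i|01⟩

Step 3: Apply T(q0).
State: i|01⟩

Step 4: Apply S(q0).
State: i|01⟩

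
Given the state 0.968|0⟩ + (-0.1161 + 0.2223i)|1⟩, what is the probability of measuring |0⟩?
0.937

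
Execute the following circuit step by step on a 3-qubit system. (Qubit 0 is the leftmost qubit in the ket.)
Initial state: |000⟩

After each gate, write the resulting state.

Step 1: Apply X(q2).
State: |001⟩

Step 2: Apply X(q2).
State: |000⟩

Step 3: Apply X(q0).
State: |100⟩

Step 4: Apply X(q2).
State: |101⟩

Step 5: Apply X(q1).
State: |111⟩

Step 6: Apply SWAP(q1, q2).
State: |111⟩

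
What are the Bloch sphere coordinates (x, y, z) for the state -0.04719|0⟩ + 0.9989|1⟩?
(-0.09428, 0, -0.9956)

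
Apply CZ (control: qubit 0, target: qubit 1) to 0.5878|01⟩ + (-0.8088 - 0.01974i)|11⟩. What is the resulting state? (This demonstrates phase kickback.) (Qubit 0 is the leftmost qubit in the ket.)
0.5878|01⟩ + (0.8088 + 0.01974i)|11⟩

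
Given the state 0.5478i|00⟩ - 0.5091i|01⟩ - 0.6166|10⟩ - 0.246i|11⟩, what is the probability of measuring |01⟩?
0.2592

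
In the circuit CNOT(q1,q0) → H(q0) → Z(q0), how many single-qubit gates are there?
2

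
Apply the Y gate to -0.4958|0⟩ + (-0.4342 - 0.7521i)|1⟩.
(-0.7521 + 0.4342i)|0⟩ - 0.4958i|1⟩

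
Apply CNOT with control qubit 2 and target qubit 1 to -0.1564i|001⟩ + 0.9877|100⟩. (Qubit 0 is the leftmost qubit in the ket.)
-0.1564i|011⟩ + 0.9877|100⟩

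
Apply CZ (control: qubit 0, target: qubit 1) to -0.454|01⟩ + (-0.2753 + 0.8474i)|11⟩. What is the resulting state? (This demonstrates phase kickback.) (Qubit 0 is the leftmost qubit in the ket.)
-0.454|01⟩ + (0.2753 - 0.8474i)|11⟩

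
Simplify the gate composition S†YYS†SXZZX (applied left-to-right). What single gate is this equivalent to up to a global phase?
S†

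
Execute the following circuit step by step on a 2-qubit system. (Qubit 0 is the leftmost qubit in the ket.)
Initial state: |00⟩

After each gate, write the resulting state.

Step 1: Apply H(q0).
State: 1/√2|00⟩ + 1/√2|10⟩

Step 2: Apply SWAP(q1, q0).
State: 1/√2|00⟩ + 1/√2|01⟩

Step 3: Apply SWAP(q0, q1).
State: 1/√2|00⟩ + 1/√2|10⟩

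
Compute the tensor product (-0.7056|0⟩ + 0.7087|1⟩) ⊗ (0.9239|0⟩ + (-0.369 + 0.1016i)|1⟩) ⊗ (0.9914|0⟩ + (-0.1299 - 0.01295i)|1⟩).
-0.6463|000⟩ + (0.08468 + 0.008442i)|001⟩ + (0.2581 - 0.07107i)|010⟩ + (-0.03475 + 0.005941i)|011⟩ + 0.6491|100⟩ + (-0.08505 - 0.008479i)|101⟩ + (-0.2593 + 0.07138i)|110⟩ + (0.0349 - 0.005967i)|111⟩

amp(|b₁b₂…⟩) = product of the factor amplitudes for bits b₁, b₂, …; only kets whose every factor amplitude is nonzero survive.
|000⟩: (-0.7056)(0.9239)(0.9914) = -0.6463
|001⟩: (-0.7056)(0.9239)(-0.1299 - 0.01295i) = (0.08468 + 0.008442i)
|010⟩: (-0.7056)(-0.369 + 0.1016i)(0.9914) = (0.2581 - 0.07107i)
|011⟩: (-0.7056)(-0.369 + 0.1016i)(-0.1299 - 0.01295i) = (-0.03475 + 0.005941i)
|100⟩: (0.7087)(0.9239)(0.9914) = 0.6491
|101⟩: (0.7087)(0.9239)(-0.1299 - 0.01295i) = (-0.08505 - 0.008479i)
|110⟩: (0.7087)(-0.369 + 0.1016i)(0.9914) = (-0.2593 + 0.07138i)
|111⟩: (0.7087)(-0.369 + 0.1016i)(-0.1299 - 0.01295i) = (0.0349 - 0.005967i)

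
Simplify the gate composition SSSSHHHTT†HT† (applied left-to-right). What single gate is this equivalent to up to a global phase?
T†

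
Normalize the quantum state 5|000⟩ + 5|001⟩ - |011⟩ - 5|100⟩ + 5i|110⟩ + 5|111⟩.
0.4454|000⟩ + 0.4454|001⟩ - 0.08909|011⟩ - 0.4454|100⟩ + 0.4454i|110⟩ + 0.4454|111⟩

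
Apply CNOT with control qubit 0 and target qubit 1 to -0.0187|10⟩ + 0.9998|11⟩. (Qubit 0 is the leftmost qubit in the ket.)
0.9998|10⟩ - 0.0187|11⟩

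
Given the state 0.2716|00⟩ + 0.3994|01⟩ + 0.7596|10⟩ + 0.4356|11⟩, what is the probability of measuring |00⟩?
0.07377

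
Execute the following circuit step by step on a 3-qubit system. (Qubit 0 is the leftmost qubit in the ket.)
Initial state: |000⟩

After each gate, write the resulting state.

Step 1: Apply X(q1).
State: |010⟩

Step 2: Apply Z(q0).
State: |010⟩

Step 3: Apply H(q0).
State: 1/√2|010⟩ + 1/√2|110⟩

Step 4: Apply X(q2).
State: 1/√2|011⟩ + 1/√2|111⟩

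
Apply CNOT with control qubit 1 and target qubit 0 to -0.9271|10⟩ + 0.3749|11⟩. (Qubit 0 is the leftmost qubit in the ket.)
0.3749|01⟩ - 0.9271|10⟩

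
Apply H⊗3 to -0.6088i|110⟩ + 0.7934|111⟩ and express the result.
(0.2805 - 0.2152i)|000⟩ + (-0.2805 - 0.2152i)|001⟩ + (-0.2805 + 0.2152i)|010⟩ + (0.2805 + 0.2152i)|011⟩ + (-0.2805 + 0.2152i)|100⟩ + (0.2805 + 0.2152i)|101⟩ + (0.2805 - 0.2152i)|110⟩ + (-0.2805 - 0.2152i)|111⟩

H⊗3 gives amp(|y⟩) = (1/2√2) Σ_x (−1)^(x·y) amp(|x⟩), where x·y is the number of positions in which both x and y have a 1.
|000⟩: (-0.6088i + 0.7934)/(2√2) = (0.2805 - 0.2152i)
|001⟩: (-0.6088i - 0.7934)/(2√2) = (-0.2805 - 0.2152i)
|010⟩: (0.6088i - 0.7934)/(2√2) = (-0.2805 + 0.2152i)
|011⟩: (0.6088i + 0.7934)/(2√2) = (0.2805 + 0.2152i)
|100⟩: (0.6088i - 0.7934)/(2√2) = (-0.2805 + 0.2152i)
|101⟩: (0.6088i + 0.7934)/(2√2) = (0.2805 + 0.2152i)
|110⟩: (-0.6088i + 0.7934)/(2√2) = (0.2805 - 0.2152i)
|111⟩: (-0.6088i - 0.7934)/(2√2) = (-0.2805 - 0.2152i)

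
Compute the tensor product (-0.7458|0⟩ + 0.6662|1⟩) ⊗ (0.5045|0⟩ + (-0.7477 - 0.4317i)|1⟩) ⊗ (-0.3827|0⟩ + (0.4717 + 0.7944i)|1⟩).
0.144|000⟩ + (-0.1775 - 0.2989i)|001⟩ + (-0.2134 - 0.1232i)|010⟩ + (0.00727 + 0.5949i)|011⟩ - 0.1286|100⟩ + (0.1585 + 0.267i)|101⟩ + (0.1906 + 0.1101i)|110⟩ + (-0.006494 - 0.5314i)|111⟩

amp(|b₁b₂…⟩) = product of the factor amplitudes for bits b₁, b₂, …; only kets whose every factor amplitude is nonzero survive.
|000⟩: (-0.7458)(0.5045)(-0.3827) = 0.144
|001⟩: (-0.7458)(0.5045)(0.4717 + 0.7944i) = (-0.1775 - 0.2989i)
|010⟩: (-0.7458)(-0.7477 - 0.4317i)(-0.3827) = (-0.2134 - 0.1232i)
|011⟩: (-0.7458)(-0.7477 - 0.4317i)(0.4717 + 0.7944i) = (0.00727 + 0.5949i)
|100⟩: (0.6662)(0.5045)(-0.3827) = -0.1286
|101⟩: (0.6662)(0.5045)(0.4717 + 0.7944i) = (0.1585 + 0.267i)
|110⟩: (0.6662)(-0.7477 - 0.4317i)(-0.3827) = (0.1906 + 0.1101i)
|111⟩: (0.6662)(-0.7477 - 0.4317i)(0.4717 + 0.7944i) = (-0.006494 - 0.5314i)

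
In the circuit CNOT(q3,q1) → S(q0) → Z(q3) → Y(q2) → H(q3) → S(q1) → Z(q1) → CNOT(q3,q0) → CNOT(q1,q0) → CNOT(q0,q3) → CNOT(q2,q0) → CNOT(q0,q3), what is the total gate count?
12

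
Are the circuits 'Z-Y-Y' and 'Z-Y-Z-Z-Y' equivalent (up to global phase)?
Yes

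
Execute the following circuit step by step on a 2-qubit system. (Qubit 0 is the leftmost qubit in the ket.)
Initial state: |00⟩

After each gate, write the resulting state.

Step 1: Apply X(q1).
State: |01⟩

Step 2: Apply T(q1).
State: (1/√2 + (1/√2)i)|01⟩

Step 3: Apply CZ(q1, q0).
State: (1/√2 + (1/√2)i)|01⟩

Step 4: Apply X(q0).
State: (1/√2 + (1/√2)i)|11⟩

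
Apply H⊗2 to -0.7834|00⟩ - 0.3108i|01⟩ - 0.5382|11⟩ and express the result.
(-0.6608 - 0.1554i)|00⟩ + (-0.1226 + 0.1554i)|01⟩ + (-0.1226 - 0.1554i)|10⟩ + (-0.6608 + 0.1554i)|11⟩

H⊗2 gives amp(|y⟩) = (1/2) Σ_x (−1)^(x·y) amp(|x⟩), where x·y is the number of positions in which both x and y have a 1.
|00⟩: (-0.7834 - 0.3108i - 0.5382)/2 = (-0.6608 - 0.1554i)
|01⟩: (-0.7834 + 0.3108i + 0.5382)/2 = (-0.1226 + 0.1554i)
|10⟩: (-0.7834 - 0.3108i + 0.5382)/2 = (-0.1226 - 0.1554i)
|11⟩: (-0.7834 + 0.3108i - 0.5382)/2 = (-0.6608 + 0.1554i)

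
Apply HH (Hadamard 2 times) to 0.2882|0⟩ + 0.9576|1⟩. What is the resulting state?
0.2882|0⟩ + 0.9576|1⟩

H² = I, so an even number of Hadamards cancels: H^2 = I and the state is unchanged.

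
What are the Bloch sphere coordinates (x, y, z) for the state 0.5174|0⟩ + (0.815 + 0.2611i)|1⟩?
(0.8434, 0.2702, -0.4647)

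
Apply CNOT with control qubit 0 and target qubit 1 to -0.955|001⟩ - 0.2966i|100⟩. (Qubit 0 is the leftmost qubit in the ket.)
-0.955|001⟩ - 0.2966i|110⟩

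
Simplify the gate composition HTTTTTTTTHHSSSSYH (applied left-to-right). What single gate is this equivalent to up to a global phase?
Y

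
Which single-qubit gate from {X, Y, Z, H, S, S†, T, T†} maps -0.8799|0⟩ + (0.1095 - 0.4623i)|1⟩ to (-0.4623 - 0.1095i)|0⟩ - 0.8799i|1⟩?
Y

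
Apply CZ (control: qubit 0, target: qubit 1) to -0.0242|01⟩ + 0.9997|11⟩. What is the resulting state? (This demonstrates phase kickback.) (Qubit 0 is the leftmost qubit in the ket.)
-0.0242|01⟩ - 0.9997|11⟩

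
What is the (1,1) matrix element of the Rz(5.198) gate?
(-0.8564 + 0.5164i)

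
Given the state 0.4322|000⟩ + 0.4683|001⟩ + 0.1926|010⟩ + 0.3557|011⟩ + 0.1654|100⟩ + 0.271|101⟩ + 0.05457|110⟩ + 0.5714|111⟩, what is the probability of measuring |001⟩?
0.2193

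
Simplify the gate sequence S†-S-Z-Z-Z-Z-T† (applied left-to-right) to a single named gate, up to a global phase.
T†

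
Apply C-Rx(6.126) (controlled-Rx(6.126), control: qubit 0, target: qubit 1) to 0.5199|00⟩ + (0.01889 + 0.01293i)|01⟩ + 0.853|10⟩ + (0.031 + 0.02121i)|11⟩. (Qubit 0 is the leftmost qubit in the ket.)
0.5199|00⟩ + (0.01889 + 0.01293i)|01⟩ + (-0.8487 - 0.002434i)|10⟩ + (-0.0309 - 0.08812i)|11⟩

C-Rx(6.126) leaves the control-|0⟩ kets |00⟩, |01⟩ unchanged and applies Rx(6.126) to qubit 1 on the control-|1⟩ pair (|10⟩, |11⟩).
Rx(6.126) = [[cos(θ/2), −i·sin(θ/2)], [−i·sin(θ/2), cos(θ/2)]]; θ = 6.126, cos(θ/2) ≈ -0.996913, sin(θ/2) ≈ 0.0785118.
With a = amp(|10⟩) = 0.853 and b = amp(|11⟩) = (0.031 + 0.02121i):
new amp(|10⟩) = (-0.996913)·a + (-0.0785118i)·b = (-0.8487 - 0.002434i)
new amp(|11⟩) = (-0.0785118i)·a + (-0.996913)·b = (-0.0309 - 0.08812i)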